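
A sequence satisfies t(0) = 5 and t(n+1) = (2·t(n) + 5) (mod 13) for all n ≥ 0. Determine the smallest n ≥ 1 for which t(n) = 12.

4

We have t(0) = 5; t(1) = 2; t(2) = 9; t(3) = 10; t(4) = 12; t(5) = 3; t(6) = 11; t(7) = 1; t(8) = 7; t(9) = 6; t(10) = 4; t(11) = 0; t(12) = 5.
Since t(12) = t(0) = 5, the sequence is periodic with period 12.
The value 12 first appears (with n ≥ 1) at t(4).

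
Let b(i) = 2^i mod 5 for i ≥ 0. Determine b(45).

b(0) = 1; b(1) = 2; b(2) = 4; b(3) = 3; b(4) = 1.
Since b(4) = b(0) = 1, the sequence is periodic with period 4.
(45 - 0) mod 4 = 1, so b(45) = b(1) = 2.

2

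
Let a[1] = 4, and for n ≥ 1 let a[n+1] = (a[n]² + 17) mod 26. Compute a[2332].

5

Listing terms: a[1] = 4, a[2] = 7, a[3] = 14, a[4] = 5, a[5] = 16, a[6] = 13, a[7] = 4.
The sequence repeats with period 6.
(2332 - 1) mod 6 = 3, so a[2332] = a[4] = 5.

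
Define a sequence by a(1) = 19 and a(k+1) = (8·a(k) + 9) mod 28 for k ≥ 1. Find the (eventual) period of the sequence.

7

We have a(1) = 19,  a(2) = 21,  a(3) = 9,  a(4) = 25,  a(5) = 13,  a(6) = 1,  a(7) = 17,  a(8) = 5,  a(9) = 21.
Since a(9) = a(2) = 21, the sequence is eventually periodic: after a pre-period of length 1 it cycles with period 7.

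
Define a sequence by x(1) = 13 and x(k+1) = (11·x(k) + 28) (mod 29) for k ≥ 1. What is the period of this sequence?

28

Computing terms: x(1) = 13,  x(2) = 26,  x(3) = 24,  x(4) = 2,  x(5) = 21,  x(6) = 27,  x(7) = 6,  x(8) = 7,  x(9) = 18,  x(10) = 23,  x(11) = 20,  x(12) = 16,  x(13) = 1,  x(14) = 10,  x(15) = 22,  x(16) = 9,  x(17) = 11,  x(18) = 4,  x(19) = 14,  x(20) = 8,  x(21) = 0,  x(22) = 28,  x(23) = 17,  x(24) = 12,  x(25) = 15,  x(26) = 19,  x(27) = 5,  x(28) = 25,  x(29) = 13.
Since x(29) = x(1) = 13, the sequence is periodic with period 28.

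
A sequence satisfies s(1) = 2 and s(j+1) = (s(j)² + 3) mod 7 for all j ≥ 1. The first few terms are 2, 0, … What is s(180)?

We have s(1) = 2,  s(2) = 0,  s(3) = 3,  s(4) = 5,  s(5) = 0.
Since s(5) = s(2) = 0, the sequence is eventually periodic: after a pre-period of length 1 it cycles with period 3.
For j ≥ 2, s(j) depends only on (j - 2) mod 3. (180 - 2) mod 3 = 1, so s(180) = s(3) = 3.

3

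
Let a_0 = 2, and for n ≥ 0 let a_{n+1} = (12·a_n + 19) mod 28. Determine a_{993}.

27

a_0 = 2, a_1 = 15, a_2 = 3, a_3 = 27, a_4 = 7, a_5 = 19, a_6 = 23, a_7 = 15.
Since a_7 = a_1 = 15, the sequence is eventually periodic: after a pre-period of length 1 it cycles with period 6.
For n ≥ 1, a_n depends only on (n - 1) mod 6. (993 - 1) mod 6 = 2, so a_{993} = a_3 = 27.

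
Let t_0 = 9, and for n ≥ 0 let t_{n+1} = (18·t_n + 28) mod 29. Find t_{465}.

21

t_0 = 9, t_1 = 16, t_2 = 26, t_3 = 3, t_4 = 24, t_5 = 25, t_6 = 14, t_7 = 19, t_8 = 22, t_9 = 18, t_{10} = 4, t_{11} = 13, t_{12} = 1, t_{13} = 17, t_{14} = 15, t_{15} = 8, t_{16} = 27, t_{17} = 21, t_{18} = 0, t_{19} = 28, t_{20} = 10, t_{21} = 5, t_{22} = 2, t_{23} = 6, t_{24} = 20, t_{25} = 11, t_{26} = 23, t_{27} = 7, t_{28} = 9.
The sequence repeats with period 28.
(465 - 0) mod 28 = 17, so t_{465} = t_{17} = 21.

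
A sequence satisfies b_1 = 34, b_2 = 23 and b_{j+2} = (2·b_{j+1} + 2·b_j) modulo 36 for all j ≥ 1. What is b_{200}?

32

Computing terms: b_1 = 34,  b_2 = 23,  b_3 = 6,  b_4 = 22,  b_5 = 20,  b_6 = 12,  b_7 = 28,  b_8 = 8,  b_9 = 0,  b_{10} = 16,  b_{11} = 32,  b_{12} = 24,  b_{13} = 4,  b_{14} = 20,  b_{15} = 12.
Since (b_{14}, b_{15}) = (b_5, b_6) = (20, 12) (two consecutive terms determine the rest), the sequence is eventually periodic: after a pre-period of length 4 it cycles with period 9.
For j ≥ 5, b_j depends only on (j - 5) mod 9. (200 - 5) mod 9 = 6, so b_{200} = b_{11} = 32.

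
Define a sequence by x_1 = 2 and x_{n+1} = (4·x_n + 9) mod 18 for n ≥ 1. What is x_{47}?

Listing terms: x_1 = 2; x_2 = 17; x_3 = 5; x_4 = 11; x_5 = 17.
Since x_5 = x_2 = 17, the sequence is eventually periodic: after a pre-period of length 1 it cycles with period 3.
For n ≥ 2, x_n depends only on (n - 2) mod 3. (47 - 2) mod 3 = 0, so x_{47} = x_2 = 17.

17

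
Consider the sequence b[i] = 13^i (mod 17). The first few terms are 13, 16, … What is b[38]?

Computing terms: b[1] = 13, b[2] = 16, b[3] = 4, b[4] = 1, b[5] = 13.
The sequence repeats with period 4.
(38 - 1) mod 4 = 1, so b[38] = b[2] = 16.

16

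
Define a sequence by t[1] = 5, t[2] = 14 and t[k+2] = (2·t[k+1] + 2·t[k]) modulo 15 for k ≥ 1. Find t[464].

2

t[1] = 5; t[2] = 14; t[3] = 8; t[4] = 14; t[5] = 14; t[6] = 11; t[7] = 5; t[8] = 2; t[9] = 14; t[10] = 2; t[11] = 2; t[12] = 8; t[13] = 5; t[14] = 11; t[15] = 2; t[16] = 11; t[17] = 11; t[18] = 14; t[19] = 5; t[20] = 8; t[21] = 11; t[22] = 8; t[23] = 8; t[24] = 2; t[25] = 5; t[26] = 14.
The sequence repeats with period 24.
(464 - 1) mod 24 = 7, so t[464] = t[8] = 2.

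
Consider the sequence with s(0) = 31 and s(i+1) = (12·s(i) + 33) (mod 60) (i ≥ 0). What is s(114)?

s(0) = 31; s(1) = 45; s(2) = 33; s(3) = 9; s(4) = 21; s(5) = 45.
Since s(5) = s(1) = 45, the sequence is eventually periodic: after a pre-period of length 1 it cycles with period 4.
For i ≥ 1, s(i) depends only on (i - 1) mod 4. (114 - 1) mod 4 = 1, so s(114) = s(2) = 33.

33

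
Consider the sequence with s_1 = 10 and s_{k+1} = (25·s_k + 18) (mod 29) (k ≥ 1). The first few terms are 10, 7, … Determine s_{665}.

2

Computing terms: s_1 = 10, s_2 = 7, s_3 = 19, s_4 = 0, s_5 = 18, s_6 = 4, s_7 = 2, s_8 = 10.
Since s_8 = s_1 = 10, the sequence is periodic with period 7.
So s_{665} = s_{1 + ((665-1) mod 7)} = s_7 = 2.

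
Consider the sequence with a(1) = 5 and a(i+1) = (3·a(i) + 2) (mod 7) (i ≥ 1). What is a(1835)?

We have a(1) = 5; a(2) = 3; a(3) = 4; a(4) = 0; a(5) = 2; a(6) = 1; a(7) = 5.
The sequence repeats with period 6.
So a(1835) = a(1 + ((1835-1) mod 6)) = a(5) = 2.

2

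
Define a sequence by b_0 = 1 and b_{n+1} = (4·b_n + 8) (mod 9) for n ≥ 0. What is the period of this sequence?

9

We have b_0 = 1; b_1 = 3; b_2 = 2; b_3 = 7; b_4 = 0; b_5 = 8; b_6 = 4; b_7 = 6; b_8 = 5; b_9 = 1.
The sequence repeats with period 9.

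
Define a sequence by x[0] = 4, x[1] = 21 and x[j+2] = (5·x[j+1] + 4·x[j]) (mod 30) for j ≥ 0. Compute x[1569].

21

x[0] = 4; x[1] = 21; x[2] = 1; x[3] = 29; x[4] = 29; x[5] = 21; x[6] = 11; x[7] = 19; x[8] = 19; x[9] = 21; x[10] = 1.
Since (x[9], x[10]) = (x[1], x[2]) = (21, 1) (two consecutive terms determine the rest), the sequence is eventually periodic: after a pre-period of length 1 it cycles with period 8.
For j ≥ 1, x[j] depends only on (j - 1) mod 8. (1569 - 1) mod 8 = 0, so x[1569] = x[1] = 21.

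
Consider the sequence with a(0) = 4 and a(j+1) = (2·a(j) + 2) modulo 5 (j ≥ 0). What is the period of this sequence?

Computing terms: a(0) = 4, a(1) = 0, a(2) = 2, a(3) = 1, a(4) = 4.
Since a(4) = a(0) = 4, the sequence is periodic with period 4.

4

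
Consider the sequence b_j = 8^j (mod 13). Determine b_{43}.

b_0 = 1,  b_1 = 8,  b_2 = 12,  b_3 = 5,  b_4 = 1.
The sequence repeats with period 4.
(43 - 0) mod 4 = 3, so b_{43} = b_3 = 5.

5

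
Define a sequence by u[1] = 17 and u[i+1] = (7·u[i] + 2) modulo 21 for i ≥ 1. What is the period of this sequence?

u[1] = 17, u[2] = 16, u[3] = 9, u[4] = 2, u[5] = 16.
Since u[5] = u[2] = 16, the sequence is eventually periodic: after a pre-period of length 1 it cycles with period 3.

3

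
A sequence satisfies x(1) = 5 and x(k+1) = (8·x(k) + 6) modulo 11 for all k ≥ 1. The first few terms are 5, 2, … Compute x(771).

Computing terms: x(1) = 5; x(2) = 2; x(3) = 0; x(4) = 6; x(5) = 10; x(6) = 9; x(7) = 1; x(8) = 3; x(9) = 8; x(10) = 4; x(11) = 5.
The sequence repeats with period 10.
So x(771) = x(1 + ((771-1) mod 10)) = x(1) = 5.

5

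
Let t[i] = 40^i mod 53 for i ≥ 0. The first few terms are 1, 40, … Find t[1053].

52

We have t[0] = 1; t[1] = 40; t[2] = 10; t[3] = 29; t[4] = 47; t[5] = 25; t[6] = 46; t[7] = 38; t[8] = 36; t[9] = 9; t[10] = 42; t[11] = 37; t[12] = 49; t[13] = 52; t[14] = 13; t[15] = 43; t[16] = 24; t[17] = 6; t[18] = 28; t[19] = 7; t[20] = 15; t[21] = 17; t[22] = 44; t[23] = 11; t[24] = 16; t[25] = 4; t[26] = 1.
Since t[26] = t[0] = 1, the sequence is periodic with period 26.
(1053 - 0) mod 26 = 13, so t[1053] = t[13] = 52.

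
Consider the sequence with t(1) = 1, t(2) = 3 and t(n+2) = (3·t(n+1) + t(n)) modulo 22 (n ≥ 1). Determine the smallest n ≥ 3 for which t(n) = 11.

4

t(1) = 1; t(2) = 3; t(3) = 10; t(4) = 11; t(5) = 21; t(6) = 8; t(7) = 1; t(8) = 11; t(9) = 12; t(10) = 3; t(11) = 21; t(12) = 0; t(13) = 21; t(14) = 19; t(15) = 12; t(16) = 11; t(17) = 1; t(18) = 14; t(19) = 21; t(20) = 11; t(21) = 10; t(22) = 19; t(23) = 1; t(24) = 0; t(25) = 1; t(26) = 3.
Since (t(25), t(26)) = (t(1), t(2)) = (1, 3) (two consecutive terms determine the rest), the sequence is periodic with period 24.
The value 11 first appears (with n ≥ 3) at t(4).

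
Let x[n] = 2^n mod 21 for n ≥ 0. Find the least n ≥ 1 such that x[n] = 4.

Computing terms: x[0] = 1, x[1] = 2, x[2] = 4, x[3] = 8, x[4] = 16, x[5] = 11, x[6] = 1.
Since x[6] = x[0] = 1, the sequence is periodic with period 6.
The value 4 first appears (with n ≥ 1) at x[2].

2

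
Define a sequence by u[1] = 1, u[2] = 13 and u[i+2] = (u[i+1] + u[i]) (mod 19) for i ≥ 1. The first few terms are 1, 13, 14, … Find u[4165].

Listing terms: u[1] = 1; u[2] = 13; u[3] = 14; u[4] = 8; u[5] = 3; u[6] = 11; u[7] = 14; u[8] = 6; u[9] = 1; u[10] = 7; u[11] = 8; u[12] = 15; u[13] = 4; u[14] = 0; u[15] = 4; u[16] = 4; u[17] = 8; u[18] = 12; u[19] = 1; u[20] = 13.
The sequence repeats with period 18.
So u[4165] = u[1 + ((4165-1) mod 18)] = u[7] = 14.

14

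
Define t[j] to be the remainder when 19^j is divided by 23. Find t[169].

20

Computing terms: t[1] = 19,  t[2] = 16,  t[3] = 5,  t[4] = 3,  t[5] = 11,  t[6] = 2,  t[7] = 15,  t[8] = 9,  t[9] = 10,  t[10] = 6,  t[11] = 22,  t[12] = 4,  t[13] = 7,  t[14] = 18,  t[15] = 20,  t[16] = 12,  t[17] = 21,  t[18] = 8,  t[19] = 14,  t[20] = 13,  t[21] = 17,  t[22] = 1,  t[23] = 19.
Since t[23] = t[1] = 19, the sequence is periodic with period 22.
So t[169] = t[1 + ((169-1) mod 22)] = t[15] = 20.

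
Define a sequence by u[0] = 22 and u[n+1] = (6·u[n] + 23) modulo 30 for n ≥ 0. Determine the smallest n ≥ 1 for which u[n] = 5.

u[0] = 22; u[1] = 5; u[2] = 23; u[3] = 11; u[4] = 29; u[5] = 17; u[6] = 5.
Since u[6] = u[1] = 5, the sequence is eventually periodic: after a pre-period of length 1 it cycles with period 5.
The value 5 first appears (with n ≥ 1) at u[1].

1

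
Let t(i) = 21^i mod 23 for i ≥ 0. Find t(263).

Computing terms: t(0) = 1; t(1) = 21; t(2) = 4; t(3) = 15; t(4) = 16; t(5) = 14; t(6) = 18; t(7) = 10; t(8) = 3; t(9) = 17; t(10) = 12; t(11) = 22; t(12) = 2; t(13) = 19; t(14) = 8; t(15) = 7; t(16) = 9; t(17) = 5; t(18) = 13; t(19) = 20; t(20) = 6; t(21) = 11; t(22) = 1.
The sequence repeats with period 22.
(263 - 0) mod 22 = 21, so t(263) = t(21) = 11.

11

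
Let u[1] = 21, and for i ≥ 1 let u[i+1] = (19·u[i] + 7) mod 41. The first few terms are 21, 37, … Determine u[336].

Listing terms: u[1] = 21, u[2] = 37, u[3] = 13, u[4] = 8, u[5] = 36, u[6] = 35, u[7] = 16, u[8] = 24, u[9] = 12, u[10] = 30, u[11] = 3, u[12] = 23, u[13] = 34, u[14] = 38, u[15] = 32, u[16] = 0, u[17] = 7, u[18] = 17, u[19] = 2, u[20] = 4, u[21] = 1, u[22] = 26, u[23] = 9, u[24] = 14, u[25] = 27, u[26] = 28, u[27] = 6, u[28] = 39, u[29] = 10, u[30] = 33, u[31] = 19, u[32] = 40, u[33] = 29, u[34] = 25, u[35] = 31, u[36] = 22, u[37] = 15, u[38] = 5, u[39] = 20, u[40] = 18, u[41] = 21.
Since u[41] = u[1] = 21, the sequence is periodic with period 40.
(336 - 1) mod 40 = 15, so u[336] = u[16] = 0.

0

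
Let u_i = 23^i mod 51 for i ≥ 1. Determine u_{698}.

We have u_1 = 23; u_2 = 19; u_3 = 29; u_4 = 4; u_5 = 41; u_6 = 25; u_7 = 14; u_8 = 16; u_9 = 11; u_{10} = 49; u_{11} = 5; u_{12} = 13; u_{13} = 44; u_{14} = 43; u_{15} = 20; u_{16} = 1; u_{17} = 23.
The sequence repeats with period 16.
So u_{698} = u_{1 + ((698-1) mod 16)} = u_{10} = 49.

49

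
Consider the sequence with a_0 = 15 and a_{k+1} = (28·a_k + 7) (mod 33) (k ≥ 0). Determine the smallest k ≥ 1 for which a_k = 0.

27

Computing terms: a_0 = 15; a_1 = 31; a_2 = 17; a_3 = 21; a_4 = 1; a_5 = 2; a_6 = 30; a_7 = 22; a_8 = 29; a_9 = 27; a_{10} = 4; a_{11} = 20; a_{12} = 6; a_{13} = 10; a_{14} = 23; a_{15} = 24; a_{16} = 19; a_{17} = 11; a_{18} = 18; a_{19} = 16; a_{20} = 26; a_{21} = 9; a_{22} = 28; a_{23} = 32; a_{24} = 12; a_{25} = 13; a_{26} = 8; a_{27} = 0; a_{28} = 7; a_{29} = 5; a_{30} = 15.
Since a_{30} = a_0 = 15, the sequence is periodic with period 30.
The value 0 first appears (with k ≥ 1) at a_{27}.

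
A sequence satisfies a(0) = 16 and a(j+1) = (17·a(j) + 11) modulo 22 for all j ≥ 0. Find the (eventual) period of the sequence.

We have a(0) = 16; a(1) = 19; a(2) = 4; a(3) = 13; a(4) = 12; a(5) = 17; a(6) = 14; a(7) = 7; a(8) = 20; a(9) = 21; a(10) = 16.
The sequence repeats with period 10.

10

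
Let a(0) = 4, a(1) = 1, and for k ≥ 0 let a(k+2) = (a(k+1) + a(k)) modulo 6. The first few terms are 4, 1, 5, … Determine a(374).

We have a(0) = 4; a(1) = 1; a(2) = 5; a(3) = 0; a(4) = 5; a(5) = 5; a(6) = 4; a(7) = 3; a(8) = 1; a(9) = 4; a(10) = 5; a(11) = 3; a(12) = 2; a(13) = 5; a(14) = 1; a(15) = 0; a(16) = 1; a(17) = 1; a(18) = 2; a(19) = 3; a(20) = 5; a(21) = 2; a(22) = 1; a(23) = 3; a(24) = 4; a(25) = 1.
Since (a(24), a(25)) = (a(0), a(1)) = (4, 1) (two consecutive terms determine the rest), the sequence is periodic with period 24.
(374 - 0) mod 24 = 14, so a(374) = a(14) = 1.

1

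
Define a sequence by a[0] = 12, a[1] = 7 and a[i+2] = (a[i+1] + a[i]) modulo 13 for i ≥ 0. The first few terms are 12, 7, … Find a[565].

Listing terms: a[0] = 12; a[1] = 7; a[2] = 6; a[3] = 0; a[4] = 6; a[5] = 6; a[6] = 12; a[7] = 5; a[8] = 4; a[9] = 9; a[10] = 0; a[11] = 9; a[12] = 9; a[13] = 5; a[14] = 1; a[15] = 6; a[16] = 7; a[17] = 0; a[18] = 7; a[19] = 7; a[20] = 1; a[21] = 8; a[22] = 9; a[23] = 4; a[24] = 0; a[25] = 4; a[26] = 4; a[27] = 8; a[28] = 12; a[29] = 7.
The sequence repeats with period 28.
So a[565] = a[0 + ((565-0) mod 28)] = a[5] = 6.

6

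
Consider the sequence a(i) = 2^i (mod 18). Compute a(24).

10

Listing terms: a(0) = 1, a(1) = 2, a(2) = 4, a(3) = 8, a(4) = 16, a(5) = 14, a(6) = 10, a(7) = 2.
Since a(7) = a(1) = 2, the sequence is eventually periodic: after a pre-period of length 1 it cycles with period 6.
For i ≥ 1, a(i) depends only on (i - 1) mod 6. (24 - 1) mod 6 = 5, so a(24) = a(6) = 10.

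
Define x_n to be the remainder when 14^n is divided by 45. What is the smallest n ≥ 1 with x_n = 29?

We have x_0 = 1,  x_1 = 14,  x_2 = 16,  x_3 = 44,  x_4 = 31,  x_5 = 29,  x_6 = 1.
The sequence repeats with period 6.
The value 29 first appears (with n ≥ 1) at x_5.

5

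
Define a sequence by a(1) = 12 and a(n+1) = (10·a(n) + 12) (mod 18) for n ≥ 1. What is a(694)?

12

We have a(1) = 12, a(2) = 6, a(3) = 0, a(4) = 12.
The sequence repeats with period 3.
So a(694) = a(1 + ((694-1) mod 3)) = a(1) = 12.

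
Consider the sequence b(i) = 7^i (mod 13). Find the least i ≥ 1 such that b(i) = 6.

7

b(0) = 1,  b(1) = 7,  b(2) = 10,  b(3) = 5,  b(4) = 9,  b(5) = 11,  b(6) = 12,  b(7) = 6,  b(8) = 3,  b(9) = 8,  b(10) = 4,  b(11) = 2,  b(12) = 1.
Since b(12) = b(0) = 1, the sequence is periodic with period 12.
The value 6 first appears (with i ≥ 1) at b(7).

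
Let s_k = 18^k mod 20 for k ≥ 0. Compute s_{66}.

4

Computing terms: s_0 = 1,  s_1 = 18,  s_2 = 4,  s_3 = 12,  s_4 = 16,  s_5 = 8,  s_6 = 4.
Since s_6 = s_2 = 4, the sequence is eventually periodic: after a pre-period of length 2 it cycles with period 4.
For k ≥ 2, s_k depends only on (k - 2) mod 4. (66 - 2) mod 4 = 0, so s_{66} = s_2 = 4.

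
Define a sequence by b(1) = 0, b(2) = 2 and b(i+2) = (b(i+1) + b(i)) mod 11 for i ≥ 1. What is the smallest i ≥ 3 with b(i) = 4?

4

Computing terms: b(1) = 0; b(2) = 2; b(3) = 2; b(4) = 4; b(5) = 6; b(6) = 10; b(7) = 5; b(8) = 4; b(9) = 9; b(10) = 2; b(11) = 0; b(12) = 2.
Since (b(11), b(12)) = (b(1), b(2)) = (0, 2) (two consecutive terms determine the rest), the sequence is periodic with period 10.
The value 4 first appears (with i ≥ 3) at b(4).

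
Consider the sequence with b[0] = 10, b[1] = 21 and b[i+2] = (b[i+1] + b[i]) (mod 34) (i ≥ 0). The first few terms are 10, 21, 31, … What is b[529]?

Listing terms: b[0] = 10, b[1] = 21, b[2] = 31, b[3] = 18, b[4] = 15, b[5] = 33, b[6] = 14, b[7] = 13, b[8] = 27, b[9] = 6, b[10] = 33, b[11] = 5, b[12] = 4, b[13] = 9, b[14] = 13, b[15] = 22, b[16] = 1, b[17] = 23, b[18] = 24, b[19] = 13, b[20] = 3, b[21] = 16, b[22] = 19, b[23] = 1, b[24] = 20, b[25] = 21, b[26] = 7, b[27] = 28, b[28] = 1, b[29] = 29, b[30] = 30, b[31] = 25, b[32] = 21, b[33] = 12, b[34] = 33, b[35] = 11, b[36] = 10, b[37] = 21.
The sequence repeats with period 36.
(529 - 0) mod 36 = 25, so b[529] = b[25] = 21.

21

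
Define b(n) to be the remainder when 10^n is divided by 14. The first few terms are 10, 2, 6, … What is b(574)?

We have b(1) = 10,  b(2) = 2,  b(3) = 6,  b(4) = 4,  b(5) = 12,  b(6) = 8,  b(7) = 10.
Since b(7) = b(1) = 10, the sequence is periodic with period 6.
So b(574) = b(1 + ((574-1) mod 6)) = b(4) = 4.

4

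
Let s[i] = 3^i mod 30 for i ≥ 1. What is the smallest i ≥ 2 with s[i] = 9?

2

We have s[1] = 3; s[2] = 9; s[3] = 27; s[4] = 21; s[5] = 3.
Since s[5] = s[1] = 3, the sequence is periodic with period 4.
The value 9 first appears (with i ≥ 2) at s[2].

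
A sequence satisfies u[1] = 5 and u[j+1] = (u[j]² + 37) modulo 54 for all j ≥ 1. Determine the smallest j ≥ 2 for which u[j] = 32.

We have u[1] = 5; u[2] = 8; u[3] = 47; u[4] = 32; u[5] = 35; u[6] = 20; u[7] = 5.
The sequence repeats with period 6.
The value 32 first appears (with j ≥ 2) at u[4].

4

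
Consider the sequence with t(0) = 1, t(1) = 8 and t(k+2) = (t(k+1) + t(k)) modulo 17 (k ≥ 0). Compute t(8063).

t(0) = 1, t(1) = 8, t(2) = 9, t(3) = 0, t(4) = 9, t(5) = 9, t(6) = 1, t(7) = 10, t(8) = 11, t(9) = 4, t(10) = 15, t(11) = 2, t(12) = 0, t(13) = 2, t(14) = 2, t(15) = 4, t(16) = 6, t(17) = 10, t(18) = 16, t(19) = 9, t(20) = 8, t(21) = 0, t(22) = 8, t(23) = 8, t(24) = 16, t(25) = 7, t(26) = 6, t(27) = 13, t(28) = 2, t(29) = 15, t(30) = 0, t(31) = 15, t(32) = 15, t(33) = 13, t(34) = 11, t(35) = 7, t(36) = 1, t(37) = 8.
Since (t(36), t(37)) = (t(0), t(1)) = (1, 8) (two consecutive terms determine the rest), the sequence is periodic with period 36.
(8063 - 0) mod 36 = 35, so t(8063) = t(35) = 7.

7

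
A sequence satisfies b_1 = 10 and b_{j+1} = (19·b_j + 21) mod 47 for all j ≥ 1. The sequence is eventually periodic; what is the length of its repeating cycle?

Listing terms: b_1 = 10,  b_2 = 23,  b_3 = 35,  b_4 = 28,  b_5 = 36,  b_6 = 0,  b_7 = 21,  b_8 = 44,  b_9 = 11,  b_{10} = 42,  b_{11} = 20,  b_{12} = 25,  b_{13} = 26,  b_{14} = 45,  b_{15} = 30,  b_{16} = 27,  b_{17} = 17,  b_{18} = 15,  b_{19} = 24,  b_{20} = 7,  b_{21} = 13,  b_{22} = 33,  b_{23} = 37,  b_{24} = 19,  b_{25} = 6,  b_{26} = 41,  b_{27} = 1,  b_{28} = 40,  b_{29} = 29,  b_{30} = 8,  b_{31} = 32,  b_{32} = 18,  b_{33} = 34,  b_{34} = 9,  b_{35} = 4,  b_{36} = 3,  b_{37} = 31,  b_{38} = 46,  b_{39} = 2,  b_{40} = 12,  b_{41} = 14,  b_{42} = 5,  b_{43} = 22,  b_{44} = 16,  b_{45} = 43,  b_{46} = 39,  b_{47} = 10.
The sequence repeats with period 46.

46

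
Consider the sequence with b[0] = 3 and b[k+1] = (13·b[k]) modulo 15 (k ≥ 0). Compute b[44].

b[0] = 3, b[1] = 9, b[2] = 12, b[3] = 6, b[4] = 3.
Since b[4] = b[0] = 3, the sequence is periodic with period 4.
So b[44] = b[0 + ((44-0) mod 4)] = b[0] = 3.

3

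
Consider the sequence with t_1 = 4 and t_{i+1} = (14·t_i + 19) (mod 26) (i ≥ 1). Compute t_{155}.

Computing terms: t_1 = 4,  t_2 = 23,  t_3 = 3,  t_4 = 9,  t_5 = 15,  t_6 = 21,  t_7 = 1,  t_8 = 7,  t_9 = 13,  t_{10} = 19,  t_{11} = 25,  t_{12} = 5,  t_{13} = 11,  t_{14} = 17,  t_{15} = 23.
Since t_{15} = t_2 = 23, the sequence is eventually periodic: after a pre-period of length 1 it cycles with period 13.
For i ≥ 2, t_i depends only on (i - 2) mod 13. (155 - 2) mod 13 = 10, so t_{155} = t_{12} = 5.

5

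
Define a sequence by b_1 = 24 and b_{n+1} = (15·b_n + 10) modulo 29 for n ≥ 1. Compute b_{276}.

We have b_1 = 24, b_2 = 22, b_3 = 21, b_4 = 6, b_5 = 13, b_6 = 2, b_7 = 11, b_8 = 1, b_9 = 25, b_{10} = 8, b_{11} = 14, b_{12} = 17, b_{13} = 4, b_{14} = 12, b_{15} = 16, b_{16} = 18, b_{17} = 19, b_{18} = 5, b_{19} = 27, b_{20} = 9, b_{21} = 0, b_{22} = 10, b_{23} = 15, b_{24} = 3, b_{25} = 26, b_{26} = 23, b_{27} = 7, b_{28} = 28, b_{29} = 24.
Since b_{29} = b_1 = 24, the sequence is periodic with period 28.
(276 - 1) mod 28 = 23, so b_{276} = b_{24} = 3.

3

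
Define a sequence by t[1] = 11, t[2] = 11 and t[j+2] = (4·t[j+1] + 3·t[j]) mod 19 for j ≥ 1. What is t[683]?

Listing terms: t[1] = 11; t[2] = 11; t[3] = 1; t[4] = 18; t[5] = 18; t[6] = 12; t[7] = 7; t[8] = 7; t[9] = 11; t[10] = 8; t[11] = 8; t[12] = 18; t[13] = 1; t[14] = 1; t[15] = 7; t[16] = 12; t[17] = 12; t[18] = 8; t[19] = 11; t[20] = 11.
Since (t[19], t[20]) = (t[1], t[2]) = (11, 11) (two consecutive terms determine the rest), the sequence is periodic with period 18.
(683 - 1) mod 18 = 16, so t[683] = t[17] = 12.

12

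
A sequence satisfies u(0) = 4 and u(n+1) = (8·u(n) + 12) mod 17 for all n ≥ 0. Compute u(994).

7

We have u(0) = 4; u(1) = 10; u(2) = 7; u(3) = 0; u(4) = 12; u(5) = 6; u(6) = 9; u(7) = 16; u(8) = 4.
The sequence repeats with period 8.
(994 - 0) mod 8 = 2, so u(994) = u(2) = 7.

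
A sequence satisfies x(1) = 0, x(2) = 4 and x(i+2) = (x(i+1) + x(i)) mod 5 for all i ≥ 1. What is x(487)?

2

We have x(1) = 0, x(2) = 4, x(3) = 4, x(4) = 3, x(5) = 2, x(6) = 0, x(7) = 2, x(8) = 2, x(9) = 4, x(10) = 1, x(11) = 0, x(12) = 1, x(13) = 1, x(14) = 2, x(15) = 3, x(16) = 0, x(17) = 3, x(18) = 3, x(19) = 1, x(20) = 4, x(21) = 0, x(22) = 4.
The sequence repeats with period 20.
So x(487) = x(1 + ((487-1) mod 20)) = x(7) = 2.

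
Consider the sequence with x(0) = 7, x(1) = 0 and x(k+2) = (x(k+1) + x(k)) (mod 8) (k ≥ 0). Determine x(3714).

x(0) = 7,  x(1) = 0,  x(2) = 7,  x(3) = 7,  x(4) = 6,  x(5) = 5,  x(6) = 3,  x(7) = 0,  x(8) = 3,  x(9) = 3,  x(10) = 6,  x(11) = 1,  x(12) = 7,  x(13) = 0.
Since (x(12), x(13)) = (x(0), x(1)) = (7, 0) (two consecutive terms determine the rest), the sequence is periodic with period 12.
So x(3714) = x(0 + ((3714-0) mod 12)) = x(6) = 3.

3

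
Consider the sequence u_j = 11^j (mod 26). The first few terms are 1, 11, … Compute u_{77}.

7

Computing terms: u_0 = 1,  u_1 = 11,  u_2 = 17,  u_3 = 5,  u_4 = 3,  u_5 = 7,  u_6 = 25,  u_7 = 15,  u_8 = 9,  u_9 = 21,  u_{10} = 23,  u_{11} = 19,  u_{12} = 1.
The sequence repeats with period 12.
So u_{77} = u_{0 + ((77-0) mod 12)} = u_5 = 7.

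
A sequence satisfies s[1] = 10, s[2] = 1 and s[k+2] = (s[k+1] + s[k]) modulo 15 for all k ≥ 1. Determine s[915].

s[1] = 10; s[2] = 1; s[3] = 11; s[4] = 12; s[5] = 8; s[6] = 5; s[7] = 13; s[8] = 3; s[9] = 1; s[10] = 4; s[11] = 5; s[12] = 9; s[13] = 14; s[14] = 8; s[15] = 7; s[16] = 0; s[17] = 7; s[18] = 7; s[19] = 14; s[20] = 6; s[21] = 5; s[22] = 11; s[23] = 1; s[24] = 12; s[25] = 13; s[26] = 10; s[27] = 8; s[28] = 3; s[29] = 11; s[30] = 14; s[31] = 10; s[32] = 9; s[33] = 4; s[34] = 13; s[35] = 2; s[36] = 0; s[37] = 2; s[38] = 2; s[39] = 4; s[40] = 6; s[41] = 10; s[42] = 1.
The sequence repeats with period 40.
So s[915] = s[1 + ((915-1) mod 40)] = s[35] = 2.

2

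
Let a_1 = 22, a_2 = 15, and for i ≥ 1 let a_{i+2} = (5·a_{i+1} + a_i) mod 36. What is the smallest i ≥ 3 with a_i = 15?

Computing terms: a_1 = 22, a_2 = 15, a_3 = 25, a_4 = 32, a_5 = 5, a_6 = 21, a_7 = 2, a_8 = 31, a_9 = 13, a_{10} = 24, a_{11} = 25, a_{12} = 5, a_{13} = 14, a_{14} = 3, a_{15} = 29, a_{16} = 4, a_{17} = 13, a_{18} = 33, a_{19} = 34, a_{20} = 23, a_{21} = 5, a_{22} = 12, a_{23} = 29, a_{24} = 13, a_{25} = 22, a_{26} = 15.
Since (a_{25}, a_{26}) = (a_1, a_2) = (22, 15) (two consecutive terms determine the rest), the sequence is periodic with period 24.
The value 15 next appears (with i ≥ 3) at a_{26}.

26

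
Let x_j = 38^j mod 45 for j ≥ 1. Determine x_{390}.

We have x_1 = 38; x_2 = 4; x_3 = 17; x_4 = 16; x_5 = 23; x_6 = 19; x_7 = 2; x_8 = 31; x_9 = 8; x_{10} = 34; x_{11} = 32; x_{12} = 1; x_{13} = 38.
Since x_{13} = x_1 = 38, the sequence is periodic with period 12.
(390 - 1) mod 12 = 5, so x_{390} = x_6 = 19.

19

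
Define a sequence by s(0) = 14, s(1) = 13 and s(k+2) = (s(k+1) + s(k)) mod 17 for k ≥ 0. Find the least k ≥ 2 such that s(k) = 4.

6

Listing terms: s(0) = 14,  s(1) = 13,  s(2) = 10,  s(3) = 6,  s(4) = 16,  s(5) = 5,  s(6) = 4,  s(7) = 9,  s(8) = 13,  s(9) = 5,  s(10) = 1,  s(11) = 6,  s(12) = 7,  s(13) = 13,  s(14) = 3,  s(15) = 16,  s(16) = 2,  s(17) = 1,  s(18) = 3,  s(19) = 4,  s(20) = 7,  s(21) = 11,  s(22) = 1,  s(23) = 12,  s(24) = 13,  s(25) = 8,  s(26) = 4,  s(27) = 12,  s(28) = 16,  s(29) = 11,  s(30) = 10,  s(31) = 4,  s(32) = 14,  s(33) = 1,  s(34) = 15,  s(35) = 16,  s(36) = 14,  s(37) = 13.
Since (s(36), s(37)) = (s(0), s(1)) = (14, 13) (two consecutive terms determine the rest), the sequence is periodic with period 36.
The value 4 first appears (with k ≥ 2) at s(6).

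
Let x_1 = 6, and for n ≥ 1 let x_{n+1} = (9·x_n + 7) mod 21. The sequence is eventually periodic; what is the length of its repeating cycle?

3

x_1 = 6,  x_2 = 19,  x_3 = 10,  x_4 = 13,  x_5 = 19.
Since x_5 = x_2 = 19, the sequence is eventually periodic: after a pre-period of length 1 it cycles with period 3.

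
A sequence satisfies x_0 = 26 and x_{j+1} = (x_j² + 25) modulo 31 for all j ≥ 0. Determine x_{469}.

Listing terms: x_0 = 26, x_1 = 19, x_2 = 14, x_3 = 4, x_4 = 10, x_5 = 1, x_6 = 26.
The sequence repeats with period 6.
So x_{469} = x_{0 + ((469-0) mod 6)} = x_1 = 19.

19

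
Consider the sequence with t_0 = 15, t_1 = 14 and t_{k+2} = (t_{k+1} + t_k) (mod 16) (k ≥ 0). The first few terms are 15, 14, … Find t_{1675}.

t_0 = 15,  t_1 = 14,  t_2 = 13,  t_3 = 11,  t_4 = 8,  t_5 = 3,  t_6 = 11,  t_7 = 14,  t_8 = 9,  t_9 = 7,  t_{10} = 0,  t_{11} = 7,  t_{12} = 7,  t_{13} = 14,  t_{14} = 5,  t_{15} = 3,  t_{16} = 8,  t_{17} = 11,  t_{18} = 3,  t_{19} = 14,  t_{20} = 1,  t_{21} = 15,  t_{22} = 0,  t_{23} = 15,  t_{24} = 15,  t_{25} = 14.
Since (t_{24}, t_{25}) = (t_0, t_1) = (15, 14) (two consecutive terms determine the rest), the sequence is periodic with period 24.
So t_{1675} = t_{0 + ((1675-0) mod 24)} = t_{19} = 14.

14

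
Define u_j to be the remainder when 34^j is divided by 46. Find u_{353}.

Computing terms: u_0 = 1,  u_1 = 34,  u_2 = 6,  u_3 = 20,  u_4 = 36,  u_5 = 28,  u_6 = 32,  u_7 = 30,  u_8 = 8,  u_9 = 42,  u_{10} = 2,  u_{11} = 22,  u_{12} = 12,  u_{13} = 40,  u_{14} = 26,  u_{15} = 10,  u_{16} = 18,  u_{17} = 14,  u_{18} = 16,  u_{19} = 38,  u_{20} = 4,  u_{21} = 44,  u_{22} = 24,  u_{23} = 34.
Since u_{23} = u_1 = 34, the sequence is eventually periodic: after a pre-period of length 1 it cycles with period 22.
For j ≥ 1, u_j depends only on (j - 1) mod 22. (353 - 1) mod 22 = 0, so u_{353} = u_1 = 34.

34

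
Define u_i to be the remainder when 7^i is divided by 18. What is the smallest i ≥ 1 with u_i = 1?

We have u_0 = 1,  u_1 = 7,  u_2 = 13,  u_3 = 1.
Since u_3 = u_0 = 1, the sequence is periodic with period 3.
The value 1 next appears (with i ≥ 1) at u_3.

3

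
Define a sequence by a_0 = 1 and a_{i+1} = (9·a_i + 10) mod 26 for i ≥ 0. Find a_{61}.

We have a_0 = 1, a_1 = 19, a_2 = 25, a_3 = 1.
The sequence repeats with period 3.
So a_{61} = a_{0 + ((61-0) mod 3)} = a_1 = 19.

19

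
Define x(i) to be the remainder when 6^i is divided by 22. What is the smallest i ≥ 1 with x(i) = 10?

We have x(0) = 1, x(1) = 6, x(2) = 14, x(3) = 18, x(4) = 20, x(5) = 10, x(6) = 16, x(7) = 8, x(8) = 4, x(9) = 2, x(10) = 12, x(11) = 6.
Since x(11) = x(1) = 6, the sequence is eventually periodic: after a pre-period of length 1 it cycles with period 10.
The value 10 first appears (with i ≥ 1) at x(5).

5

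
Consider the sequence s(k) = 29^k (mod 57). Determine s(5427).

56

Computing terms: s(0) = 1; s(1) = 29; s(2) = 43; s(3) = 50; s(4) = 25; s(5) = 41; s(6) = 49; s(7) = 53; s(8) = 55; s(9) = 56; s(10) = 28; s(11) = 14; s(12) = 7; s(13) = 32; s(14) = 16; s(15) = 8; s(16) = 4; s(17) = 2; s(18) = 1.
The sequence repeats with period 18.
(5427 - 0) mod 18 = 9, so s(5427) = s(9) = 56.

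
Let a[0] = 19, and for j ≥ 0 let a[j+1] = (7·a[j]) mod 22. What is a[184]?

13

a[0] = 19,  a[1] = 1,  a[2] = 7,  a[3] = 5,  a[4] = 13,  a[5] = 3,  a[6] = 21,  a[7] = 15,  a[8] = 17,  a[9] = 9,  a[10] = 19.
Since a[10] = a[0] = 19, the sequence is periodic with period 10.
(184 - 0) mod 10 = 4, so a[184] = a[4] = 13.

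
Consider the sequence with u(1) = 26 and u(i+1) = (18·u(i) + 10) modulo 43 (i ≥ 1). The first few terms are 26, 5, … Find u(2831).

Computing terms: u(1) = 26, u(2) = 5, u(3) = 14, u(4) = 4, u(5) = 39, u(6) = 24, u(7) = 12, u(8) = 11, u(9) = 36, u(10) = 13, u(11) = 29, u(12) = 16, u(13) = 40, u(14) = 42, u(15) = 35, u(16) = 38, u(17) = 6, u(18) = 32, u(19) = 27, u(20) = 23, u(21) = 37, u(22) = 31, u(23) = 9, u(24) = 0, u(25) = 10, u(26) = 18, u(27) = 33, u(28) = 2, u(29) = 3, u(30) = 21, u(31) = 1, u(32) = 28, u(33) = 41, u(34) = 17, u(35) = 15, u(36) = 22, u(37) = 19, u(38) = 8, u(39) = 25, u(40) = 30, u(41) = 34, u(42) = 20, u(43) = 26.
The sequence repeats with period 42.
So u(2831) = u(1 + ((2831-1) mod 42)) = u(17) = 6.

6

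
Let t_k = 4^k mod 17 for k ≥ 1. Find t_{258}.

Listing terms: t_1 = 4,  t_2 = 16,  t_3 = 13,  t_4 = 1,  t_5 = 4.
The sequence repeats with period 4.
So t_{258} = t_{1 + ((258-1) mod 4)} = t_2 = 16.

16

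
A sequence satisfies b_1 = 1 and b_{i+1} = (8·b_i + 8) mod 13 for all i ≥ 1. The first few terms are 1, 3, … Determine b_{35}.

Computing terms: b_1 = 1,  b_2 = 3,  b_3 = 6,  b_4 = 4,  b_5 = 1.
Since b_5 = b_1 = 1, the sequence is periodic with period 4.
So b_{35} = b_{1 + ((35-1) mod 4)} = b_3 = 6.

6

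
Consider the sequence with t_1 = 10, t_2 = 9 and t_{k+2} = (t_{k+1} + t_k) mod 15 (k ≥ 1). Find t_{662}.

9

Computing terms: t_1 = 10,  t_2 = 9,  t_3 = 4,  t_4 = 13,  t_5 = 2,  t_6 = 0,  t_7 = 2,  t_8 = 2,  t_9 = 4,  t_{10} = 6,  t_{11} = 10,  t_{12} = 1,  t_{13} = 11,  t_{14} = 12,  t_{15} = 8,  t_{16} = 5,  t_{17} = 13,  t_{18} = 3,  t_{19} = 1,  t_{20} = 4,  t_{21} = 5,  t_{22} = 9,  t_{23} = 14,  t_{24} = 8,  t_{25} = 7,  t_{26} = 0,  t_{27} = 7,  t_{28} = 7,  t_{29} = 14,  t_{30} = 6,  t_{31} = 5,  t_{32} = 11,  t_{33} = 1,  t_{34} = 12,  t_{35} = 13,  t_{36} = 10,  t_{37} = 8,  t_{38} = 3,  t_{39} = 11,  t_{40} = 14,  t_{41} = 10,  t_{42} = 9.
Since (t_{41}, t_{42}) = (t_1, t_2) = (10, 9) (two consecutive terms determine the rest), the sequence is periodic with period 40.
So t_{662} = t_{1 + ((662-1) mod 40)} = t_{22} = 9.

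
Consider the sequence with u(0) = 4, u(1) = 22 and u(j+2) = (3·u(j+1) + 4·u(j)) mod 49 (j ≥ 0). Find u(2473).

Computing terms: u(0) = 4,  u(1) = 22,  u(2) = 33,  u(3) = 40,  u(4) = 7,  u(5) = 34,  u(6) = 32,  u(7) = 36,  u(8) = 40,  u(9) = 19,  u(10) = 21,  u(11) = 41,  u(12) = 11,  u(13) = 1,  u(14) = 47,  u(15) = 47,  u(16) = 35,  u(17) = 48,  u(18) = 39,  u(19) = 15,  u(20) = 5,  u(21) = 26,  u(22) = 0,  u(23) = 6,  u(24) = 18,  u(25) = 29,  u(26) = 12,  u(27) = 5,  u(28) = 14,  u(29) = 13,  u(30) = 46,  u(31) = 43,  u(32) = 19,  u(33) = 33,  u(34) = 28,  u(35) = 20,  u(36) = 25,  u(37) = 8,  u(38) = 26,  u(39) = 12,  u(40) = 42,  u(41) = 27,  u(42) = 4,  u(43) = 22.
Since (u(42), u(43)) = (u(0), u(1)) = (4, 22) (two consecutive terms determine the rest), the sequence is periodic with period 42.
So u(2473) = u(0 + ((2473-0) mod 42)) = u(37) = 8.

8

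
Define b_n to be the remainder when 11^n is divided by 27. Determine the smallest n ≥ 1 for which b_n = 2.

7

b_0 = 1; b_1 = 11; b_2 = 13; b_3 = 8; b_4 = 7; b_5 = 23; b_6 = 10; b_7 = 2; b_8 = 22; b_9 = 26; b_{10} = 16; b_{11} = 14; b_{12} = 19; b_{13} = 20; b_{14} = 4; b_{15} = 17; b_{16} = 25; b_{17} = 5; b_{18} = 1.
The sequence repeats with period 18.
The value 2 first appears (with n ≥ 1) at b_7.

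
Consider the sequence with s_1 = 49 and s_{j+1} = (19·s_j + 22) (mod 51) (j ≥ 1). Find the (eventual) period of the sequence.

Computing terms: s_1 = 49; s_2 = 35; s_3 = 24; s_4 = 19; s_5 = 26; s_6 = 6; s_7 = 34; s_8 = 5; s_9 = 15; s_{10} = 1; s_{11} = 41; s_{12} = 36; s_{13} = 43; s_{14} = 23; s_{15} = 0; s_{16} = 22; s_{17} = 32; s_{18} = 18; s_{19} = 7; s_{20} = 2; s_{21} = 9; s_{22} = 40; s_{23} = 17; s_{24} = 39; s_{25} = 49.
Since s_{25} = s_1 = 49, the sequence is periodic with period 24.

24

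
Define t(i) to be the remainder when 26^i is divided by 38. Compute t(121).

Computing terms: t(0) = 1; t(1) = 26; t(2) = 30; t(3) = 20; t(4) = 26.
Since t(4) = t(1) = 26, the sequence is eventually periodic: after a pre-period of length 1 it cycles with period 3.
For i ≥ 1, t(i) depends only on (i - 1) mod 3. (121 - 1) mod 3 = 0, so t(121) = t(1) = 26.

26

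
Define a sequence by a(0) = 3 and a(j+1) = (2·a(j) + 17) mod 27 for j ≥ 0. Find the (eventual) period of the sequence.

18

We have a(0) = 3; a(1) = 23; a(2) = 9; a(3) = 8; a(4) = 6; a(5) = 2; a(6) = 21; a(7) = 5; a(8) = 0; a(9) = 17; a(10) = 24; a(11) = 11; a(12) = 12; a(13) = 14; a(14) = 18; a(15) = 26; a(16) = 15; a(17) = 20; a(18) = 3.
The sequence repeats with period 18.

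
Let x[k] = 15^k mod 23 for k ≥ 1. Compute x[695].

We have x[1] = 15, x[2] = 18, x[3] = 17, x[4] = 2, x[5] = 7, x[6] = 13, x[7] = 11, x[8] = 4, x[9] = 14, x[10] = 3, x[11] = 22, x[12] = 8, x[13] = 5, x[14] = 6, x[15] = 21, x[16] = 16, x[17] = 10, x[18] = 12, x[19] = 19, x[20] = 9, x[21] = 20, x[22] = 1, x[23] = 15.
The sequence repeats with period 22.
So x[695] = x[1 + ((695-1) mod 22)] = x[13] = 5.

5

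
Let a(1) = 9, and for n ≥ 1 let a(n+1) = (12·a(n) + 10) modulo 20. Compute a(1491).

6

a(1) = 9; a(2) = 18; a(3) = 6; a(4) = 2; a(5) = 14; a(6) = 18.
Since a(6) = a(2) = 18, the sequence is eventually periodic: after a pre-period of length 1 it cycles with period 4.
For n ≥ 2, a(n) depends only on (n - 2) mod 4. (1491 - 2) mod 4 = 1, so a(1491) = a(3) = 6.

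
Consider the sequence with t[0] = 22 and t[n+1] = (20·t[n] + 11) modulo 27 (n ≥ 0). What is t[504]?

Listing terms: t[0] = 22,  t[1] = 19,  t[2] = 13,  t[3] = 1,  t[4] = 4,  t[5] = 10,  t[6] = 22.
The sequence repeats with period 6.
(504 - 0) mod 6 = 0, so t[504] = t[0] = 22.

22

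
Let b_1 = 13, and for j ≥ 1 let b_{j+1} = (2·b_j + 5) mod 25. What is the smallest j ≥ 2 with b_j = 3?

9

Listing terms: b_1 = 13,  b_2 = 6,  b_3 = 17,  b_4 = 14,  b_5 = 8,  b_6 = 21,  b_7 = 22,  b_8 = 24,  b_9 = 3,  b_{10} = 11,  b_{11} = 2,  b_{12} = 9,  b_{13} = 23,  b_{14} = 1,  b_{15} = 7,  b_{16} = 19,  b_{17} = 18,  b_{18} = 16,  b_{19} = 12,  b_{20} = 4,  b_{21} = 13.
The sequence repeats with period 20.
The value 3 first appears (with j ≥ 2) at b_9.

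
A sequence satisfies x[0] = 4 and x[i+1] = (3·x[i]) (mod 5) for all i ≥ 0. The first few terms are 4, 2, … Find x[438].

x[0] = 4; x[1] = 2; x[2] = 1; x[3] = 3; x[4] = 4.
Since x[4] = x[0] = 4, the sequence is periodic with period 4.
So x[438] = x[0 + ((438-0) mod 4)] = x[2] = 1.

1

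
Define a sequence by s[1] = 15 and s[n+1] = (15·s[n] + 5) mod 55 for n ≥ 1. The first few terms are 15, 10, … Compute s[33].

Listing terms: s[1] = 15; s[2] = 10; s[3] = 45; s[4] = 20; s[5] = 30; s[6] = 15.
Since s[6] = s[1] = 15, the sequence is periodic with period 5.
So s[33] = s[1 + ((33-1) mod 5)] = s[3] = 45.

45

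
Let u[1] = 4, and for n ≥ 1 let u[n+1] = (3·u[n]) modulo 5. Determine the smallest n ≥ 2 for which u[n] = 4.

We have u[1] = 4; u[2] = 2; u[3] = 1; u[4] = 3; u[5] = 4.
Since u[5] = u[1] = 4, the sequence is periodic with period 4.
The value 4 next appears (with n ≥ 2) at u[5].

5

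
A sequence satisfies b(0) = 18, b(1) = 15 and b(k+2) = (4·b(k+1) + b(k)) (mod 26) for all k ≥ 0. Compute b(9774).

We have b(0) = 18,  b(1) = 15,  b(2) = 0,  b(3) = 15,  b(4) = 8,  b(5) = 21,  b(6) = 14,  b(7) = 25,  b(8) = 10,  b(9) = 13,  b(10) = 10,  b(11) = 1,  b(12) = 14,  b(13) = 5,  b(14) = 8,  b(15) = 11,  b(16) = 0,  b(17) = 11,  b(18) = 18,  b(19) = 5,  b(20) = 12,  b(21) = 1,  b(22) = 16,  b(23) = 13,  b(24) = 16,  b(25) = 25,  b(26) = 12,  b(27) = 21,  b(28) = 18,  b(29) = 15.
The sequence repeats with period 28.
(9774 - 0) mod 28 = 2, so b(9774) = b(2) = 0.

0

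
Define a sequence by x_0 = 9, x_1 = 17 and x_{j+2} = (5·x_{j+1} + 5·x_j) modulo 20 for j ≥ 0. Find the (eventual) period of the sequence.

Listing terms: x_0 = 9; x_1 = 17; x_2 = 10; x_3 = 15; x_4 = 5; x_5 = 0; x_6 = 5; x_7 = 5; x_8 = 10; x_9 = 15.
Since (x_8, x_9) = (x_2, x_3) = (10, 15) (two consecutive terms determine the rest), the sequence is eventually periodic: after a pre-period of length 2 it cycles with period 6.

6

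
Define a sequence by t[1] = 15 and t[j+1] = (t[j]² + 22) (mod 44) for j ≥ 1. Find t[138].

27

Listing terms: t[1] = 15,  t[2] = 27,  t[3] = 3,  t[4] = 31,  t[5] = 15.
Since t[5] = t[1] = 15, the sequence is periodic with period 4.
(138 - 1) mod 4 = 1, so t[138] = t[2] = 27.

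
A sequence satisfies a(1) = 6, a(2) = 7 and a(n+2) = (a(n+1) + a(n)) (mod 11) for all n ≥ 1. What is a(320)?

1

Computing terms: a(1) = 6, a(2) = 7, a(3) = 2, a(4) = 9, a(5) = 0, a(6) = 9, a(7) = 9, a(8) = 7, a(9) = 5, a(10) = 1, a(11) = 6, a(12) = 7.
Since (a(11), a(12)) = (a(1), a(2)) = (6, 7) (two consecutive terms determine the rest), the sequence is periodic with period 10.
So a(320) = a(1 + ((320-1) mod 10)) = a(10) = 1.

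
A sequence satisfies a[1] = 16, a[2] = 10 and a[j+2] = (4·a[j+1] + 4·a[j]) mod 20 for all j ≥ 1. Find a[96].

4

We have a[1] = 16,  a[2] = 10,  a[3] = 4,  a[4] = 16,  a[5] = 0,  a[6] = 4,  a[7] = 16.
Since (a[6], a[7]) = (a[3], a[4]) = (4, 16) (two consecutive terms determine the rest), the sequence is eventually periodic: after a pre-period of length 2 it cycles with period 3.
For j ≥ 3, a[j] depends only on (j - 3) mod 3. (96 - 3) mod 3 = 0, so a[96] = a[3] = 4.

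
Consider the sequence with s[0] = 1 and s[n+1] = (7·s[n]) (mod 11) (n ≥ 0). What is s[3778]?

s[0] = 1,  s[1] = 7,  s[2] = 5,  s[3] = 2,  s[4] = 3,  s[5] = 10,  s[6] = 4,  s[7] = 6,  s[8] = 9,  s[9] = 8,  s[10] = 1.
The sequence repeats with period 10.
So s[3778] = s[0 + ((3778-0) mod 10)] = s[8] = 9.

9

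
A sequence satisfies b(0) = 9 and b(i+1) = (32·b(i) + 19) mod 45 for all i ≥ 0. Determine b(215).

Listing terms: b(0) = 9, b(1) = 37, b(2) = 33, b(3) = 40, b(4) = 39, b(5) = 7, b(6) = 18, b(7) = 10, b(8) = 24, b(9) = 22, b(10) = 3, b(11) = 25, b(12) = 9.
Since b(12) = b(0) = 9, the sequence is periodic with period 12.
So b(215) = b(0 + ((215-0) mod 12)) = b(11) = 25.

25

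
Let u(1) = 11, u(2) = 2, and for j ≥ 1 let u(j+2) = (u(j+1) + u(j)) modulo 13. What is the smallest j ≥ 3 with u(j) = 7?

Listing terms: u(1) = 11, u(2) = 2, u(3) = 0, u(4) = 2, u(5) = 2, u(6) = 4, u(7) = 6, u(8) = 10, u(9) = 3, u(10) = 0, u(11) = 3, u(12) = 3, u(13) = 6, u(14) = 9, u(15) = 2, u(16) = 11, u(17) = 0, u(18) = 11, u(19) = 11, u(20) = 9, u(21) = 7, u(22) = 3, u(23) = 10, u(24) = 0, u(25) = 10, u(26) = 10, u(27) = 7, u(28) = 4, u(29) = 11, u(30) = 2.
Since (u(29), u(30)) = (u(1), u(2)) = (11, 2) (two consecutive terms determine the rest), the sequence is periodic with period 28.
The value 7 first appears (with j ≥ 3) at u(21).

21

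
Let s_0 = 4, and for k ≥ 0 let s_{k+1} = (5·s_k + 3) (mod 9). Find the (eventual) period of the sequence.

s_0 = 4,  s_1 = 5,  s_2 = 1,  s_3 = 8,  s_4 = 7,  s_5 = 2,  s_6 = 4.
The sequence repeats with period 6.

6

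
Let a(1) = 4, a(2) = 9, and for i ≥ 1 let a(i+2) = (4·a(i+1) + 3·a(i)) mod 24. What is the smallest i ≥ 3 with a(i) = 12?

5

We have a(1) = 4,  a(2) = 9,  a(3) = 0,  a(4) = 3,  a(5) = 12,  a(6) = 9,  a(7) = 0.
Since (a(6), a(7)) = (a(2), a(3)) = (9, 0) (two consecutive terms determine the rest), the sequence is eventually periodic: after a pre-period of length 1 it cycles with period 4.
The value 12 first appears (with i ≥ 3) at a(5).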